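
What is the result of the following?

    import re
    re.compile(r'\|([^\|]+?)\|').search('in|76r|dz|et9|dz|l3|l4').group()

Unlike `match`, `search` isn't anchored — it looks for the pattern anywhere in the string.
The match spans [2:7] → '|76r|'.
Captured: group 1 = '76r'.

'|76r|'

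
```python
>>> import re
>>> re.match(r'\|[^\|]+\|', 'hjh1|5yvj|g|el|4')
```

`re.match` won't scan ahead — the pattern has to work from the very first character.
Here position 0 doesn't satisfy it, so the call returns None.

None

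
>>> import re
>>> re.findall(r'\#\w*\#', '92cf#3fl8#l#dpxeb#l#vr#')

['#3fl8#', '#dpxeb#', '#vr#']

Matches: at [4:10] → '#3fl8#'; at [11:18] → '#dpxeb#'; at [19:23] → '#vr#'.
With no groups in the pattern, `findall` gives back each whole match — 3 here.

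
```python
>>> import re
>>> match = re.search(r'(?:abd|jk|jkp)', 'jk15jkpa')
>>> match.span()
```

(0, 2)

The match spans [0:2] → 'jk'.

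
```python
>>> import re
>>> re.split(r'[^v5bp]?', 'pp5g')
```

['', 'p', 'p', '5', '', '']

`split` removes every match and returns the 6 fragments in between.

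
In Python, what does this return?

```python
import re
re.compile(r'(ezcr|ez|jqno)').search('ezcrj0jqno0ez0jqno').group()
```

'ezcr'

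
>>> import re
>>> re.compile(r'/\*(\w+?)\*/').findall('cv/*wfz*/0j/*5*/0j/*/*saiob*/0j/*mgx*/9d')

['wfz', '5', 'saiob', 'mgx']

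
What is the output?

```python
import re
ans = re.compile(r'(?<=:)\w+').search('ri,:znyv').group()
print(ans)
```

The positive lookaround only admits positions where the adjacent text matches; those characters stay outside the span.
`re.search` scans for the first position where the pattern succeeds.
The match spans [4:8] → 'znyv'.

znyv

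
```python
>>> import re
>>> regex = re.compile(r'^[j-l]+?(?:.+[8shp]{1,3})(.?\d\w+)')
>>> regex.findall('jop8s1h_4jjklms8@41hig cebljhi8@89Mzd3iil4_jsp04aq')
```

['04aq']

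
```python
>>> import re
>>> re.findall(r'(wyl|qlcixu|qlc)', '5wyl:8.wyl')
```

One capturing group, so `findall` returns just the captured substring from each match — 2 in all.

['wyl', 'wyl']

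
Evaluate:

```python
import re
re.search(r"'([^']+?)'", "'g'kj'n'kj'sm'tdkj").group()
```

The match spans [0:3] → "'g'".

"'g'"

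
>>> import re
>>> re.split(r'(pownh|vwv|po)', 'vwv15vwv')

The group in the pattern means `split` returns the separators' captures alongside the pieces.

['', 'vwv', '15', 'vwv', '']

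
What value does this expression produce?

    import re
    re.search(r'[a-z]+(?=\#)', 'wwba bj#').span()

The lookaround is zero-width — it requires the adjacent text to match without consuming it, so the asserted text isn't part of the match.
The match spans [5:7] → 'bj'.

(5, 7)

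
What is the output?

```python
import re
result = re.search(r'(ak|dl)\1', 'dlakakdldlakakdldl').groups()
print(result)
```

The match spans [2:6] → 'akak'.
Captured: group 1 = 'ak'.

('ak',)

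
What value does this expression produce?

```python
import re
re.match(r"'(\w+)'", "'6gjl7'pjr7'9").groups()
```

('6gjl7',)

The match spans [0:7] → "'6gjl7'".
Captured: group 1 = '6gjl7'.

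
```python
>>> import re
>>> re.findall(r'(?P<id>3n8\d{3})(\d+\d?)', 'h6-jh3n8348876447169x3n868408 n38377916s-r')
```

[('3n8348', '876447169'), ('3n8684', '08')]

This matches the literal '3n8', then exactly 3 of a digit (captured as 'id'); then one or more of a digit, then optionally a digit (captured).
Matches: at [5:20] match '3n8348876447169', groups = ('3n8348', '876447169'); at [21:29] match '3n868408', groups = ('3n8684', '08').
Multiple groups make `findall` return tuples — one 2-tuple for each match.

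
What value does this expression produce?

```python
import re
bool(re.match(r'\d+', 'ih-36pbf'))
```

Pattern: one or more of a digit.
`match` is anchored at position 0; if the pattern doesn't fit there, it returns None.
Here the pattern fails at index 0, so the call returns None, and `bool(None)` is False.

False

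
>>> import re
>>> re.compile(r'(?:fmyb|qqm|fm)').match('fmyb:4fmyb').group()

With `match`, the pattern is implicitly anchored at the beginning.
The match spans [0:4] → 'fmyb'.

'fmyb'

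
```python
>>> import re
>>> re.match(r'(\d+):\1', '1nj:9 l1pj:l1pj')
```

`\1` is not a pattern — it's the concrete string captured by group 1, re-applied verbatim.
`match` is anchored at position 0; if the pattern doesn't fit there, it returns None.
Here the pattern fails at index 0, so the call returns None.

None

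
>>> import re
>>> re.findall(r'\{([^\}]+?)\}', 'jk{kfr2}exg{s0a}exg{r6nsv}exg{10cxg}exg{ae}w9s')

Scanning left to right: at [2:8] match '{kfr2}', group 1 = 'kfr2'; at [11:16] match '{s0a}', group 1 = 's0a'; at [19:26] match '{r6nsv}', group 1 = 'r6nsv'; at [29:36] match '{10cxg}', group 1 = '10cxg'; at [39:43] match '{ae}', group 1 = 'ae'.
One capturing group, so `findall` returns just the captured substring from each match — 5 in all.

['kfr2', 's0a', 'r6nsv', '10cxg', 'ae']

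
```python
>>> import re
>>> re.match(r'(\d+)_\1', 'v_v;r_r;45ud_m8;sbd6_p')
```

`match` is anchored at position 0; if the pattern doesn't fit there, it returns None.
Here the string doesn't start with a match, so the call returns None.

None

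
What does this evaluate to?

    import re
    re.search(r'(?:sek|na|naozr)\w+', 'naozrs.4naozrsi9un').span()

(0, 6)

The match spans [0:6] → 'naozrs'.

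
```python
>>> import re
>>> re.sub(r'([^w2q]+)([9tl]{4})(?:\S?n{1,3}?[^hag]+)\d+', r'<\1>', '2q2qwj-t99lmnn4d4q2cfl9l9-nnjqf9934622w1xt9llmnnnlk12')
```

'2q2qw<j->'

The pattern matches one or more of any character except [w2q] (captured); then exactly 4 of one of [9tl] (captured); then optionally a non-whitespace character, then 1 to 3 of a literal 'n' (lazy), then one or more of any character except [hag] (non-capturing group); then one or more of a digit.
Matches: at [5:53] → 'j-t99lmnn4d4q2cfl9l9-nnjqf9934622w1xt9llmnnnlk12'.
The replacement refers to a captured group, so each match is rewritten using its own captured text.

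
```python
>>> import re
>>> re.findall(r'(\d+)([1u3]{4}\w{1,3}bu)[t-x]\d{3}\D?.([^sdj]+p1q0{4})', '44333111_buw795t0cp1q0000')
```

The pattern matches one or more of a digit (captured); then exactly 4 of one of [1u3], then 1 to 3 of a word character, then the literal 'bu' (captured); then a character in [t-x], then exactly 3 of a digit, then optionally a non-digit; then any character; then one or more of any character except [sdj], then the literal 'p1q', then exactly 4 of a literal '0' (captured).
Multiple groups make `findall` return tuples — one 3-tuple for the one match.

[('4433', '3111_bu', 'cp1q0000')]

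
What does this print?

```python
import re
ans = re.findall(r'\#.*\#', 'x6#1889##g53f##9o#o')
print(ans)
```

Walking the string: at [2:18] → '#1889##g53f##9o#'.
No capturing groups, so `findall` returns the 1 full match string.

['#1889##g53f##9o#']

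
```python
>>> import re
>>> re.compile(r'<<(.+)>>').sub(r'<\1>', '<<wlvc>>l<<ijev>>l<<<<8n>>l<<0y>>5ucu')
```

Matches: at [0:33] → '<<wlvc>>l<<ijev>>l<<<<8n>>l<<0y>>'.
The replacement refers to a captured group, so each match is rewritten using its own captured text.

'<wlvc>>l<<ijev>>l<<<<8n>>l<<0y>5ucu'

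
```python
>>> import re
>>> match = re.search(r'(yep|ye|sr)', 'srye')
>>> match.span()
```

Unlike `match`, `search` isn't anchored — it looks for the pattern anywhere in the string.
The match spans [0:2] → 'sr'.
Captured: group 1 = 'sr'.

(0, 2)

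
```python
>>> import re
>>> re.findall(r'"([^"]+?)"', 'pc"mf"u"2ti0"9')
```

Walking the string: at [2:6] match '"mf"', group 1 = 'mf'; at [7:13] match '"2ti0"', group 1 = '2ti0'.
One capturing group, so `findall` returns just the captured substring from each match — 2 in all.

['mf', '2ti0']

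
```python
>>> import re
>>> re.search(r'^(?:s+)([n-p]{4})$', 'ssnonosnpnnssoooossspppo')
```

The pattern matches anchored at the start of the string; then one or more of a literal 's' (non-capturing group); then exactly 4 of a character in [n-p] (captured); then anchored at the end.
`search` walks the string left to right and returns the first match it finds.
Here the pattern never matches, so the call returns None.

None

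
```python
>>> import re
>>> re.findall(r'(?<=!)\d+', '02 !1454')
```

Lookahead/lookbehind check context without consuming it, so the matched span excludes the asserted characters.
Scanning left to right: at [4:8] → '1454'.
`findall` yields the raw match text (1 of them) because the pattern has no groups.

['1454']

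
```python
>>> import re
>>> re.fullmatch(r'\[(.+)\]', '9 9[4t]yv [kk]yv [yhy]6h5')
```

None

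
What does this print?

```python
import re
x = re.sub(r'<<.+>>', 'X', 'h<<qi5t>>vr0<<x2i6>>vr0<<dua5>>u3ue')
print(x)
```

hXu3ue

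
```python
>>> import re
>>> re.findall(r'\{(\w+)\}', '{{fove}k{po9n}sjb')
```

['fove', 'po9n']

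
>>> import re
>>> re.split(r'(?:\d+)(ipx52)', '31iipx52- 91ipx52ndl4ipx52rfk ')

['31iipx52- ', 'ipx52', 'ndl', 'ipx52', 'rfk ']

The group in the pattern means `split` returns the separators' captures alongside the pieces.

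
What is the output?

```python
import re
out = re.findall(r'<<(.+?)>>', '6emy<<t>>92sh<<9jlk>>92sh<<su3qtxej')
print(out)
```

['t', '9jlk']

A `+?`/`*?`/`{m,n}?` starts at its minimum and grows only as far as needed for what follows to match.
Scanning left to right: at [4:9] match '<<t>>', group 1 = 't'; at [13:21] match '<<9jlk>>', group 1 = '9jlk'.
One capturing group, so `findall` returns just the captured substring from each match — 2 in all.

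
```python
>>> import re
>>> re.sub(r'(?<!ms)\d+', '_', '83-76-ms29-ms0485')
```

Because the assertion is negative and zero-width, positions next to the forbidden text are skipped.
Matches: at [0:2] → '83'; at [3:5] → '76'; at [9:10] → '9'; at [14:17] → '485'.
Every occurrence is swapped for '_'.

'_-_-ms2_-ms0_'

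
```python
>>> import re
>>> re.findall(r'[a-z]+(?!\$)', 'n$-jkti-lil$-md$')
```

Because the assertion is negative and zero-width, positions next to the forbidden text are skipped.
With no groups in the pattern, `findall` gives back each whole match — 3 here.

['jkti', 'li', 'm']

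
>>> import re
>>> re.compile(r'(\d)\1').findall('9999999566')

['9', '9', '9', '6']

`\1` is not a pattern — it's the concrete string captured by group 1, re-applied verbatim.
With a single group, `findall` returns only what that group captured — 4 items.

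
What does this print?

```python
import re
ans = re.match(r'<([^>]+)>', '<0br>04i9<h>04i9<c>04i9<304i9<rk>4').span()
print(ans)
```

`re.match` won't scan ahead — the pattern has to work from the very first character.
The match spans [0:5] → '<0br>'.
Captured: group 1 = '0br'.

(0, 5)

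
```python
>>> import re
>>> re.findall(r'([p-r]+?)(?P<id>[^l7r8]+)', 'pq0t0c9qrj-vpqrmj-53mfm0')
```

[('p', 'q0t0c9q'), ('r', 'j-vpq'), ('r', 'mj-53mfm0')]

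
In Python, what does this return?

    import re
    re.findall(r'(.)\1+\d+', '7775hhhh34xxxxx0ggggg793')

['7', 'h', 'x', 'g']

After group 1 captures some text, `\1` only succeeds where that same text appears again.
Scanning left to right: at [0:4] match '7775', group 1 = '7'; at [4:10] match 'hhhh34', group 1 = 'h'; at [10:16] match 'xxxxx0', group 1 = 'x'; at [16:24] match 'ggggg793', group 1 = 'g'.
Because there's exactly one group, `findall` drops the full match and keeps group 1 from each hit.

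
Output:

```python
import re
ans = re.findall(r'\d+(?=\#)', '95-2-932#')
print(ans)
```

['932']

Lookahead/lookbehind check context without consuming it, so the matched span excludes the asserted characters.
No capturing groups, so `findall` returns the 1 full match string.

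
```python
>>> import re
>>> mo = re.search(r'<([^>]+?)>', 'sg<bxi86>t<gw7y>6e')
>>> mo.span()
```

The match spans [2:9] → '<bxi86>'.

(2, 9)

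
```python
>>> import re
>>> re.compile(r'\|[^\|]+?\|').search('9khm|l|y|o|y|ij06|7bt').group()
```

'|l|'

The match spans [4:7] → '|l|'.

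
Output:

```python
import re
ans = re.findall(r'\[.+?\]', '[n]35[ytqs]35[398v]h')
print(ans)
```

['[n]', '[ytqs]', '[398v]']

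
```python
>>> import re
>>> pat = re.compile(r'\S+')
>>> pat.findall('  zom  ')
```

Pattern: one or more of a non-whitespace character.
Walking the string: at [2:5] → 'zom'.
Since nothing is captured, `findall` lists the 1 matched substring directly.

['zom']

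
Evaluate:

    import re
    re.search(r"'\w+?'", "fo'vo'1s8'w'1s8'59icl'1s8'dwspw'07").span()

The match spans [2:6] → "'vo'".

(2, 6)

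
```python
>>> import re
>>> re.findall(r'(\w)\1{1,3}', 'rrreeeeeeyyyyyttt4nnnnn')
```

`\1` has to match the exact text group 1 already captured.
Because there's exactly one group, `findall` drops the full match and keeps group 1 from each hit.

['r', 'e', 'e', 'y', 't', 'n']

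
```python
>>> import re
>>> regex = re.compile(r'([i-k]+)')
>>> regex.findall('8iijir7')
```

['iiji']

With a single group, `findall` returns only what that group captured — 1 item.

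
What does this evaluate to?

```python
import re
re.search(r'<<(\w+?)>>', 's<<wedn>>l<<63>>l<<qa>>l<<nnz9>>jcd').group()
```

The match spans [1:9] → '<<wedn>>'.

'<<wedn>>'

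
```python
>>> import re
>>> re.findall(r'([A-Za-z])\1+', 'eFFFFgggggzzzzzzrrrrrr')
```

['F', 'g', 'z', 'r']

After group 1 captures some text, `\1` only succeeds where that same text appears again.
Walking the string: at [1:5] match 'FFFF', group 1 = 'F'; at [5:10] match 'ggggg', group 1 = 'g'; at [10:16] match 'zzzzzz', group 1 = 'z'; at [16:22] match 'rrrrrr', group 1 = 'r'.
Because there's exactly one group, `findall` drops the full match and keeps group 1 from each hit.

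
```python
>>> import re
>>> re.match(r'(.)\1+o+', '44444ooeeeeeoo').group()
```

After group 1 captures some text, `\1` only succeeds where that same text appears again.
`re.match` won't scan ahead — the pattern has to work from the very first character.
The match spans [0:7] → '44444oo'.
Captured: group 1 = '4'.

'44444oo'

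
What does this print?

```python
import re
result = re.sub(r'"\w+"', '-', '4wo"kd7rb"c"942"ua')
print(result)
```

Every occurrence is swapped for '-'.

4wo-c-ua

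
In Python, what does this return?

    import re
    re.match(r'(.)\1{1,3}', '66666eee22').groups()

After group 1 captures some text, `\1` only succeeds where that same text appears again.
With `match`, the pattern is implicitly anchored at the beginning.
The match spans [0:4] → '6666'.
Captured: group 1 = '6'.

('6',)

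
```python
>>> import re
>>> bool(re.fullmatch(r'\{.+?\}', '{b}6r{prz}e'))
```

False

For `fullmatch`, every character of the input must be accounted for by the pattern.
Here there's no way to consume every character, so the call returns None, and `bool(None)` is False.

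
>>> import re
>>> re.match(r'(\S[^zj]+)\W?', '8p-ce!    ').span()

(0, 10)

Pattern: a non-whitespace character, then one or more of any character except [zj] (captured); then optionally a non-word character.
`match` is anchored at position 0; if the pattern doesn't fit there, it returns None.
The match spans [0:10] → '8p-ce!    '.
Captured: group 1 = '8p-ce!    '.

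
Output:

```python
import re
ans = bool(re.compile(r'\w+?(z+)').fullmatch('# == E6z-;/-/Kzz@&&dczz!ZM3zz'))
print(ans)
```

False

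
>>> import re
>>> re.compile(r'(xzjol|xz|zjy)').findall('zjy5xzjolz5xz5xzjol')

Alternation tries branches left to right and keeps the first one that lets the overall match succeed at that position.
Walking the string: at [0:3] match 'zjy', group 1 = 'zjy'; at [4:9] match 'xzjol', group 1 = 'xzjol'; at [11:13] match 'xz', group 1 = 'xz'; at [14:19] match 'xzjol', group 1 = 'xzjol'.
One capturing group, so `findall` returns just the captured substring from each match — 4 in all.

['zjy', 'xzjol', 'xz', 'xzjol']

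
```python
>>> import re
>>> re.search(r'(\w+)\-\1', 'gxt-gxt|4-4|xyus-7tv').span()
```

(0, 7)

A backreference is literal: `\1` must see the identical characters the first group matched.
`re.search` scans for the first position where the pattern succeeds.
The match spans [0:7] → 'gxt-gxt'.
Captured: group 1 = 'gxt'.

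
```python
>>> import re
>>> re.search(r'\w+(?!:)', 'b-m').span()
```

(0, 1)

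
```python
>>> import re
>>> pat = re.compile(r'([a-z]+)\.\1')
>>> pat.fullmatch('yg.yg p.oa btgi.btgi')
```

None

A backreference is literal: `\1` must see the identical characters the first group matched.
`fullmatch` succeeds only if the pattern covers the string from start to end.
Here there's no way to consume every character, so the call returns None.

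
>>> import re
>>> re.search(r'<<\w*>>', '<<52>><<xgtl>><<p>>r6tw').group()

`re.search` tries every starting position until one works.
The match spans [0:6] → '<<52>>'.

'<<52>>'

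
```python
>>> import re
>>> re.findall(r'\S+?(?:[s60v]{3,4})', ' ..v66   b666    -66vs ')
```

['..v66', 'b666', '-66vs']

This matches one or more of a non-whitespace character (lazy); then 3 to 4 of one of [s60v] (non-capturing group).
Walking the string: at [1:6] → '..v66'; at [9:13] → 'b666'; at [17:22] → '-66vs'.
No capturing groups, so `findall` returns the 3 full match strings.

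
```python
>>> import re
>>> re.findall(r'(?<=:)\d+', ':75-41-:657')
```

['75', '657']

The positive lookaround only admits positions where the adjacent text matches; those characters stay outside the span.
`findall` yields the raw match text (2 of them) because the pattern has no groups.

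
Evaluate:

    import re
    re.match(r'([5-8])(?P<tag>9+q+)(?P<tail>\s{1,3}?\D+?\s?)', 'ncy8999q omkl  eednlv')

`re.match` only tries the pattern at the start of the string.
Here position 0 doesn't satisfy it, so the call returns None.

None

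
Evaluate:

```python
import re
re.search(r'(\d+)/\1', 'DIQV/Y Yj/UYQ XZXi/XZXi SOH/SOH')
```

None

After group 1 captures some text, `\1` only succeeds where that same text appears again.
Here nothing in the string fits, so the call returns None.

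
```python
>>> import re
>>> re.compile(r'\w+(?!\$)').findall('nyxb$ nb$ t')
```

['nyx', 'n', 't']

Because the assertion is negative and zero-width, positions next to the forbidden text are skipped.
Walking the string: at [0:3] → 'nyx'; at [6:7] → 'n'; at [10:11] → 't'.
`findall` yields the raw match text (3 of them) because the pattern has no groups.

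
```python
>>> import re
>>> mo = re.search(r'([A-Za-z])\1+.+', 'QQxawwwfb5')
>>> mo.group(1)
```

The match spans [0:10] → 'QQxawwwfb5'.
Captured: group 1 = 'Q'.

'Q'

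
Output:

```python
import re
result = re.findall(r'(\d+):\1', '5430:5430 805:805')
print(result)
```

['5430', '805']

`\1` has to match the exact text group 1 already captured.
Walking the string: at [0:9] match '5430:5430', group 1 = '5430'; at [10:17] match '805:805', group 1 = '805'.
With a single group, `findall` returns only what that group captured — 2 items.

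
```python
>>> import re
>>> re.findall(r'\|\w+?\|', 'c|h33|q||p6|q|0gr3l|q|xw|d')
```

With no groups in the pattern, `findall` gives back each whole match — 4 here.

['|h33|', '|p6|', '|0gr3l|', '|xw|']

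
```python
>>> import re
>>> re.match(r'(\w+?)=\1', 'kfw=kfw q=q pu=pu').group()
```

`re.match` won't scan ahead — the pattern has to work from the very first character.
The match spans [0:7] → 'kfw=kfw'.

'kfw=kfw'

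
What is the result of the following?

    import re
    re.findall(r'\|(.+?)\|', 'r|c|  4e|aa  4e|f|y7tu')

A `+?`/`*?`/`{m,n}?` starts at its minimum and grows only as far as needed for what follows to match.
Scanning left to right: at [1:4] match '|c|', group 1 = 'c'; at [8:16] match '|aa  4e|', group 1 = 'aa  4e'.
With a single group, `findall` returns only what that group captured — 2 items.

['c', 'aa  4e']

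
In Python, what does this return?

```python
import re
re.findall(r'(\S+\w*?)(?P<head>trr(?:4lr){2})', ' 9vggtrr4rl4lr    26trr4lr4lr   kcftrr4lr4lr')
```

The pattern matches one or more of a non-whitespace character, then zero or more of a word character (lazy) (captured); then the literal 'trr', then the literal '4lr' repeated 2 times (captured as 'head').
Matches: at [18:29] match '26trr4lr4lr', groups = ('26', 'trr4lr4lr'); at [32:44] match 'kcftrr4lr4lr', groups = ('kcf', 'trr4lr4lr').
With 2 capturing groups, `findall` returns a 2-tuple per match.

[('26', 'trr4lr4lr'), ('kcf', 'trr4lr4lr')]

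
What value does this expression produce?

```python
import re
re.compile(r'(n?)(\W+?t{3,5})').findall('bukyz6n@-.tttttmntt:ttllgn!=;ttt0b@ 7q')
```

Pattern: optionally a literal 'n' (captured); then one or more of a non-word character (lazy), then 3 to 5 of a literal 't' (captured).
Matches: at [6:15] match 'n@-.ttttt', groups = ('n', '@-.ttttt'); at [25:32] match 'n!=;ttt', groups = ('n', '!=;ttt').
`findall` packs the 2 group values into a tuple for every match.

[('n', '@-.ttttt'), ('n', '!=;ttt')]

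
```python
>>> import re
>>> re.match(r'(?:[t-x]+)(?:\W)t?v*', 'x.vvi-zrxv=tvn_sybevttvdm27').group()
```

'x.vv'

This matches one or more of a character in [t-x] (non-capturing group); then a non-word character (non-capturing group); then optionally a literal 't', then zero or more of the literal 'v'.
`re.match` won't scan ahead — the pattern has to work from the very first character.
The match spans [0:4] → 'x.vv'.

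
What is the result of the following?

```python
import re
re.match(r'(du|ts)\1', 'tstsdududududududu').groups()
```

('ts',)

`\1` is not a pattern — it's the concrete string captured by group 1, re-applied verbatim.
With `match`, the pattern is implicitly anchored at the beginning.
The match spans [0:4] → 'tsts'.
Captured: group 1 = 'ts'.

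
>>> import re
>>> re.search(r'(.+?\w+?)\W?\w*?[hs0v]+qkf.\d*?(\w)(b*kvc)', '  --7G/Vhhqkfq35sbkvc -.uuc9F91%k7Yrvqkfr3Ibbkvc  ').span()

(0, 21)

Pattern: one or more of any character (lazy), then one or more of a word character (lazy) (captured); then optionally a non-word character, then zero or more of a word character (lazy), then one or more of one of [hs0v]; then the literal 'qkf', then any character, then zero or more of a digit (lazy); then a word character (captured); then zero or more of the literal 'b', then the literal 'kvc' (captured).
`re.search` scans for the first position where the pattern succeeds.
The match spans [0:21] → '  --7G/Vhhqkfq35sbkvc'.
Captured: group 1 = '  --7G', group 2 = 's', group 3 = 'bkvc'.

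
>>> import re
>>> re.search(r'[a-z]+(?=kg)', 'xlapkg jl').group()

'xlap'

The `(?=…)`/`(?<=…)` assertion just peeks at neighbouring text; it doesn't advance the match position.
The match spans [0:4] → 'xlap'.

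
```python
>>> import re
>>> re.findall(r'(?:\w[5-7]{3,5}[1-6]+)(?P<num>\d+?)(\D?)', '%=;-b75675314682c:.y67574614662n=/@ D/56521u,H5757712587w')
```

Because the quantifier is non-greedy, it stops expanding at the earliest point where the rest of the pattern can succeed.
Multiple groups make `findall` return tuples — one 2-tuple for each match.

[('8', ''), ('2', 'n'), ('8', '')]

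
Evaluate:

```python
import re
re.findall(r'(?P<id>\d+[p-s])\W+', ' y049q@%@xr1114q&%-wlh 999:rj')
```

['049q', '1114q']

Pattern: one or more of a digit, then a character in [p-s] (captured as 'id'); then one or more of a non-word character.
Walking the string: at [2:9] match '049q@%@', group 1 = '049q'; at [11:19] match '1114q&%-', group 1 = '1114q'.
With a single group, `findall` returns only what that group captured — 2 items.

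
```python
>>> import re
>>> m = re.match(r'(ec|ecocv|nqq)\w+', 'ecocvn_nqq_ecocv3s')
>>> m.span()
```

(0, 18)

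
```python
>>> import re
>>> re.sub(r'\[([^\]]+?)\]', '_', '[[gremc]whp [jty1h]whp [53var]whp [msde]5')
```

Every occurrence is swapped for '_'.

'_whp _whp _whp _5'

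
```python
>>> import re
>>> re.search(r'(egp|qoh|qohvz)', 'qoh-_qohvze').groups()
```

('qoh',)

The match spans [0:3] → 'qoh'.
Captured: group 1 = 'qoh'.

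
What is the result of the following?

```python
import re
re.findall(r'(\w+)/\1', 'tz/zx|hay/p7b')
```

['z']

`\1` is not a pattern — it's the concrete string captured by group 1, re-applied verbatim.
Matches: at [1:4] match 'z/z', group 1 = 'z'.
With a single group, `findall` returns only what that group captured — 1 item.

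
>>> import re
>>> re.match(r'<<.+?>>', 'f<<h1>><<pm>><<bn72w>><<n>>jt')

`re.match` only tries the pattern at the start of the string.
Here position 0 doesn't satisfy it, so the call returns None.

None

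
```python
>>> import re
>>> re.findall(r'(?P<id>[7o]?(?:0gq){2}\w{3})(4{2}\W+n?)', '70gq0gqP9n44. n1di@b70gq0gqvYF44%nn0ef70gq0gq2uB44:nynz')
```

The pattern matches optionally one of [7o], then the literal '0gq' repeated 2 times, then exactly 3 of a word character (captured as 'id'); then exactly 2 of the literal '4', then one or more of a non-word character, then optionally the literal 'n' (captured).
With 2 capturing groups, `findall` returns a 2-tuple per match.

[('70gq0gqP9n', '44. n'), ('70gq0gqvYF', '44%n'), ('70gq0gq2uB', '44:n')]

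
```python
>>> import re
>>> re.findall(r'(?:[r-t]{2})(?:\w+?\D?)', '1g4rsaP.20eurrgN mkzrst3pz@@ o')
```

['rsaP', 'rrgN', 'rst']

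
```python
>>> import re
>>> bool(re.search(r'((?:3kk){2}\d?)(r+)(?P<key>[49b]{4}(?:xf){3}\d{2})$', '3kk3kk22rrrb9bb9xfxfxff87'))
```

Pattern: the literal '3kk' repeated 2 times, then optionally a digit (captured); then one or more of a literal 'r' (captured); then exactly 4 of one of [49b], then the literal 'xf' repeated 3 times, then exactly 2 of a digit (captured as 'key'); then anchored at the end.
Here nothing in the string fits, so the call returns None, and `bool(None)` is False.

False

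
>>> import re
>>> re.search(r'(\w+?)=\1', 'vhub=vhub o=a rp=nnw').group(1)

A backreference is literal: `\1` must see the identical characters the first group matched.
`re.search` scans for the first position where the pattern succeeds.
The match spans [0:9] → 'vhub=vhub'.
Captured: group 1 = 'vhub'.

'vhub'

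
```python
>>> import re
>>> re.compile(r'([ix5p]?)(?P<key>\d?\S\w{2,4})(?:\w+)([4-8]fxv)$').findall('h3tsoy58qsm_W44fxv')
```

[('', 'h3tso', '4fxv')]

The pattern matches optionally one of [ix5p] (captured); then optionally a digit, then a non-whitespace character, then 2 to 4 of a word character (captured as 'key'); then one or more of a word character (non-capturing group); then a character in [4-8], then the literal 'fxv' (captured); then anchored at the end.
Multiple groups make `findall` return tuples — one 3-tuple for the one match.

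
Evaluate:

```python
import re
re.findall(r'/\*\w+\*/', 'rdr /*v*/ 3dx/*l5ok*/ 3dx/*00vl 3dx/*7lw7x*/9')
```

`findall` yields the raw match text (3 of them) because the pattern has no groups.

['/*v*/', '/*l5ok*/', '/*7lw7x*/']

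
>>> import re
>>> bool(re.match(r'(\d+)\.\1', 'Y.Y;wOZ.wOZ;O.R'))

False

With `match`, the pattern is implicitly anchored at the beginning.
Here the pattern fails at index 0, so the call returns None, and `bool(None)` is False.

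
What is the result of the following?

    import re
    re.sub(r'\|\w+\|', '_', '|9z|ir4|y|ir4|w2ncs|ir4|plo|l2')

`sub` substitutes '_' at each match site.

'_ir4_ir4_ir4_l2'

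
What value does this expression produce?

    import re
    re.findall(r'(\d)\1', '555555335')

The backreference `\1` re-matches whatever the first group consumed, character for character.
With a single group, `findall` returns only what that group captured — 4 items.

['5', '5', '5', '3']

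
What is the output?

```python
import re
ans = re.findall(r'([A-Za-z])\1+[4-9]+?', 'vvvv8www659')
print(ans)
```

['v', 'w']

After group 1 captures some text, `\1` only succeeds where that same text appears again.
Scanning left to right: at [0:5] match 'vvvv8', group 1 = 'v'; at [5:9] match 'www6', group 1 = 'w'.
Because there's exactly one group, `findall` drops the full match and keeps group 1 from each hit.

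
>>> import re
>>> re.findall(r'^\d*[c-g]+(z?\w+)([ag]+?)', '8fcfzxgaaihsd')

[('zxga', 'a')]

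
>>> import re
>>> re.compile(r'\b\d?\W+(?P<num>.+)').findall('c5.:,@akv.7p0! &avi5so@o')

['akv.7p0! &avi5so@o']

One capturing group, so `findall` returns just the captured substring from the one match — 1 in all.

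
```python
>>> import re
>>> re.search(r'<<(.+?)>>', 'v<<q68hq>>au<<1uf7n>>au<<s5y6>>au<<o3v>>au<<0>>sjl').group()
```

'<<q68hq>>'

Lazy quantifiers expand one character at a time until the remainder of the pattern can match.
`re.search` scans for the first position where the pattern succeeds.
The match spans [1:10] → '<<q68hq>>'.
Captured: group 1 = 'q68hq'.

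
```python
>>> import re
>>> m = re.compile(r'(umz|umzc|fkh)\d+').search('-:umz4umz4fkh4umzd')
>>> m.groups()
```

The match spans [2:6] → 'umz4'.
Captured: group 1 = 'umz'.

('umz',)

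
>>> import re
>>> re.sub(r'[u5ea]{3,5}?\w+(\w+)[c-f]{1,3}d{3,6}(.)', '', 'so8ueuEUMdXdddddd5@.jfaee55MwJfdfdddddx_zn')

'so8@.jf_zn'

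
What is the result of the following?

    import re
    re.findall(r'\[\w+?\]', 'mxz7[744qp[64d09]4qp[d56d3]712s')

Walking the string: at [10:17] → '[64d09]'; at [20:27] → '[d56d3]'.
`findall` yields the raw match text (2 of them) because the pattern has no groups.

['[64d09]', '[d56d3]']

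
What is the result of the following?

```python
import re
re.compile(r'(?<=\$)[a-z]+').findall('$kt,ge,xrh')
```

['kt']

Lookahead/lookbehind check context without consuming it, so the matched span excludes the asserted characters.
`findall` yields the raw match text (1 of them) because the pattern has no groups.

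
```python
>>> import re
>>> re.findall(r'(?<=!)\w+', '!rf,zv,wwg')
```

['rf']

Lookahead/lookbehind check context without consuming it, so the matched span excludes the asserted characters.
`findall` yields the raw match text (1 of them) because the pattern has no groups.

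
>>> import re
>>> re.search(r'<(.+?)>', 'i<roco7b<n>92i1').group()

'<roco7b<n>'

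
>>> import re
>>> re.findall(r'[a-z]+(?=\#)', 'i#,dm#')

['i', 'dm']

Because the assertion is zero-width, the text it checks is not consumed and won't appear in the result.
No capturing groups, so `findall` returns the 2 full match strings.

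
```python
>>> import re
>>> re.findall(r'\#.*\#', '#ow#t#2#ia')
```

['#ow#t#2#']

Scanning left to right: at [0:8] → '#ow#t#2#'.
`findall` yields the raw match text (1 of them) because the pattern has no groups.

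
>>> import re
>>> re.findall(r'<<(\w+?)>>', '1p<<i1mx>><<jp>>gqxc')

Scanning left to right: at [2:10] match '<<i1mx>>', group 1 = 'i1mx'; at [10:16] match '<<jp>>', group 1 = 'jp'.
One capturing group, so `findall` returns just the captured substring from each match — 2 in all.

['i1mx', 'jp']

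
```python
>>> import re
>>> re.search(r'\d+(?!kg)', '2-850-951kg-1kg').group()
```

The negative lookahead/lookbehind blocks any match where the forbidden context is present.
The match spans [0:1] → '2'.

'2'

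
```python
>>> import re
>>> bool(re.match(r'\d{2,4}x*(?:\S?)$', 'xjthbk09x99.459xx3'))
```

With `match`, the pattern is implicitly anchored at the beginning.
Here the string doesn't start with a match, so the call returns None, and `bool(None)` is False.

False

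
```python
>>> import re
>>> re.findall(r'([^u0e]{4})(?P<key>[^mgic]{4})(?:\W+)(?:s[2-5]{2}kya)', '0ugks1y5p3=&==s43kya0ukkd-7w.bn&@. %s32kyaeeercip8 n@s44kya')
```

Pattern: exactly 4 of any character except [u0e] (captured); then exactly 4 of any character except [mgic] (captured as 'key'); then one or more of a non-word character (non-capturing group); then a literal 's', then exactly 2 of a character in [2-5], then the literal 'kya' (non-capturing group).
Scanning left to right: at [2:20] match 'gks1y5p3=&==s43kya', groups = ('gks1', 'y5p3'); at [23:42] match 'kd-7w.bn&@. %s32kya', groups = ('kd-7', 'w.bn').
Multiple groups make `findall` return tuples — one 2-tuple for each match.

[('gks1', 'y5p3'), ('kd-7', 'w.bn')]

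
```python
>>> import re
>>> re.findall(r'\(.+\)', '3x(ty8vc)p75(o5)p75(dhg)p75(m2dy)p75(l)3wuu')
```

Since nothing is captured, `findall` lists the 1 matched substring directly.

['(ty8vc)p75(o5)p75(dhg)p75(m2dy)p75(l)']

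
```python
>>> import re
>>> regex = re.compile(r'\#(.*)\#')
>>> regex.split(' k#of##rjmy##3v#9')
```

Because the pattern has a capturing group, `split` also inserts each captured text between the pieces.

[' k', 'of##rjmy##3v', '9']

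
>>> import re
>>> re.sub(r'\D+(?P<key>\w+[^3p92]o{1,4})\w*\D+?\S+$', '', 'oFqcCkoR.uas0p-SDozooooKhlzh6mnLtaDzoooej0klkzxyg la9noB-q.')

'oFqcCkoR.uas0'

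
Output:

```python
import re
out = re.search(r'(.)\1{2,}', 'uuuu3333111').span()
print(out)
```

`\1` has to match the exact text group 1 already captured.
`search` walks the string left to right and returns the first match it finds.
The match spans [0:4] → 'uuuu'.
Captured: group 1 = 'u'.

(0, 4)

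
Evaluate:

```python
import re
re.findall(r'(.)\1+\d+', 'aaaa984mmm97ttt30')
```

After group 1 captures some text, `\1` only succeeds where that same text appears again.
Matches: at [0:7] match 'aaaa984', group 1 = 'a'; at [7:12] match 'mmm97', group 1 = 'm'; at [12:17] match 'ttt30', group 1 = 't'.
`findall` collects group 1 from each match (3 total).

['a', 'm', 't']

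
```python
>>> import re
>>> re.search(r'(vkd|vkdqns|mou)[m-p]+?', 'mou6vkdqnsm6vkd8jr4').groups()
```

Unlike `match`, `search` isn't anchored — it looks for the pattern anywhere in the string.
The match spans [4:11] → 'vkdqnsm'.
Captured: group 1 = 'vkdqns'.

('vkdqns',)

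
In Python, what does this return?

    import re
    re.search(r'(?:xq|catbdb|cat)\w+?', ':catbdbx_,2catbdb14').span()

Alternation isn't longest-match — the leftmost alternative that fits at this position is chosen.
The match spans [1:8] → 'catbdbx'.

(1, 8)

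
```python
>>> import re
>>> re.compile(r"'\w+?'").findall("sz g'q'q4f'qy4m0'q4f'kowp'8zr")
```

`findall` yields the raw match text (3 of them) because the pattern has no groups.

["'q'", "'qy4m0'", "'kowp'"]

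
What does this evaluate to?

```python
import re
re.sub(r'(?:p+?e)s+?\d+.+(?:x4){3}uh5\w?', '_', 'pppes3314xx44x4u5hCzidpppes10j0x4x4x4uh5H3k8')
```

Pattern: one or more of a literal 'p' (lazy), then the literal 'e' (non-capturing group); then one or more of a literal 's' (lazy), then one or more of a digit, then one or more of any character; then the literal 'x4' repeated 3 times, then the literal 'uh5', then optionally a word character.
Matches: at [0:41] → 'pppes3314xx44x4u5hCzidpppes10j0x4x4x4uh5H'.
Each match is replaced by '_'.

'_3k8'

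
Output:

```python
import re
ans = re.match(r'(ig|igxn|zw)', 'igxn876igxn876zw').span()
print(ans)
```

`re.match` won't scan ahead — the pattern has to work from the very first character.
The match spans [0:2] → 'ig'.

(0, 2)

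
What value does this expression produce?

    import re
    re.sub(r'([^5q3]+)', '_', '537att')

'53_'

Each match is replaced by '_'.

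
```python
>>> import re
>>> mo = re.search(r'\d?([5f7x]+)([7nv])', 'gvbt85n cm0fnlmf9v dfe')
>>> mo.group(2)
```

The match spans [4:7] → '85n'.
Captured: group 1 = '5', group 2 = 'n'.

'n'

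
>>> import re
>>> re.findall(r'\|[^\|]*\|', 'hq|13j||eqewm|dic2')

['|13j|', '|eqewm|']

Walking the string: at [2:7] → '|13j|'; at [7:14] → '|eqewm|'.
`findall` yields the raw match text (2 of them) because the pattern has no groups.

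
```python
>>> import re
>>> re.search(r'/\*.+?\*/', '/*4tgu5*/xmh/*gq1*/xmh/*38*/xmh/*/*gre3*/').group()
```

'/*4tgu5*/'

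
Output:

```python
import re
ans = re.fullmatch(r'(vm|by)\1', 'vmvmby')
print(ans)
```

The backreference `\1` re-matches whatever the first group consumed, character for character.
For `fullmatch`, every character of the input must be accounted for by the pattern.
Here there's no way to consume every character, so the call returns None.

None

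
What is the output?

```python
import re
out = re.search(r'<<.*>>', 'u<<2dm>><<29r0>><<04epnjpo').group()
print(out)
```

`re.search` tries every starting position until one works.
The match spans [1:16] → '<<2dm>><<29r0>>'.

<<2dm>><<29r0>>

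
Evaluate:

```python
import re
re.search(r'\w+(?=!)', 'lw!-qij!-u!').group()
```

'lw'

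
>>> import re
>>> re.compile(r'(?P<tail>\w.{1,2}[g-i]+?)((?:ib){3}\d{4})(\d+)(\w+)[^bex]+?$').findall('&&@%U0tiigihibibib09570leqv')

Pattern: a word character, then 1 to 2 of any character, then one or more of a character in [g-i] (lazy) (captured as 'tail'); then the literal 'ib' repeated 3 times, then exactly 4 of a digit (captured); then one or more of a digit (captured); then one or more of a word character (captured); then one or more of any character except [bex] (lazy); then anchored at the end.
`findall` packs the 4 group values into a tuple for every match.

[('U0tiigih', 'ibibib0957', '0', 'leq')]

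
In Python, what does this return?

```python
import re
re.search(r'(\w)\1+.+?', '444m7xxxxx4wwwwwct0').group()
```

'444m'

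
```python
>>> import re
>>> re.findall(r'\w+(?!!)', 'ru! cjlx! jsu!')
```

['r', 'cjl', 'js']

Because the assertion is negative and zero-width, positions next to the forbidden text are skipped.
No capturing groups, so `findall` returns the 3 full match strings.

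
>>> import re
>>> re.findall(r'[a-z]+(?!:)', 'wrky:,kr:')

['wrk', 'k']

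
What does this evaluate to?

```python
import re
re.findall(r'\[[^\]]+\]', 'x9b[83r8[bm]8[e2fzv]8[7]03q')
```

Walking the string: at [3:12] → '[83r8[bm]'; at [13:20] → '[e2fzv]'; at [21:24] → '[7]'.
No capturing groups, so `findall` returns the 3 full match strings.

['[83r8[bm]', '[e2fzv]', '[7]']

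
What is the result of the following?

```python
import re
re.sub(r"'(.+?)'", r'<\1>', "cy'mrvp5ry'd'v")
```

With the lazy modifier that quantifier settles for the fewest repetitions that let the rest of the pattern succeed (the atoms after it are unaffected and can still be greedy).
Matches: at [2:11] → "'mrvp5ry'".
The replacement refers to a captured group, so each match is rewritten using its own captured text.

"cy<mrvp5ry>d'v"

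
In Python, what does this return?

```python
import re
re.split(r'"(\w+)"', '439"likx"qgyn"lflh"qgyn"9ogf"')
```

With a capturing group present, the delimiter's captured portion is kept in the result list.

['439', 'likx', 'qgyn', 'lflh', 'qgyn', '9ogf', '']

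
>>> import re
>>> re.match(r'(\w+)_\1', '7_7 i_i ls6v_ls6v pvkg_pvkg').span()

(0, 3)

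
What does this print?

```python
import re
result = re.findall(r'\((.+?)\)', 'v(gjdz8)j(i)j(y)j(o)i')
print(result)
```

['gjdz8', 'i', 'y', 'o']

A `+?`/`*?`/`{m,n}?` starts at its minimum and grows only as far as needed for what follows to match.
Matches: at [1:8] match '(gjdz8)', group 1 = 'gjdz8'; at [9:12] match '(i)', group 1 = 'i'; at [13:16] match '(y)', group 1 = 'y'; at [17:20] match '(o)', group 1 = 'o'.
One capturing group, so `findall` returns just the captured substring from each match — 4 in all.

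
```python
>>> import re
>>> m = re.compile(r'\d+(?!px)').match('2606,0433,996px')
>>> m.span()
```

(0, 4)

A negative assertion filters positions out without eating any characters.
`re.match` won't scan ahead — the pattern has to work from the very first character.
The match spans [0:4] → '2606'.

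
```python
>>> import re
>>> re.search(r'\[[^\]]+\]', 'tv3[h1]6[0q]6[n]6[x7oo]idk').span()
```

(3, 7)

The match spans [3:7] → '[h1]'.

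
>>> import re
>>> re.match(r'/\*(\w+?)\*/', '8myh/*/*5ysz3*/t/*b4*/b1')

None

With `match`, the pattern is implicitly anchored at the beginning.
Here position 0 doesn't satisfy it, so the call returns None.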